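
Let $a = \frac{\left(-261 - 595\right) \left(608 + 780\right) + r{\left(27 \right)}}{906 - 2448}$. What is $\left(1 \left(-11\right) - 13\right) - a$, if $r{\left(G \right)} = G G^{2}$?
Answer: $- \frac{1205453}{1542} \approx -781.75$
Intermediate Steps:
$r{\left(G \right)} = G^{3}$
$a = \frac{1168445}{1542}$ ($a = \frac{\left(-261 - 595\right) \left(608 + 780\right) + 27^{3}}{906 - 2448} = \frac{\left(-856\right) 1388 + 19683}{-1542} = \left(-1188128 + 19683\right) \left(- \frac{1}{1542}\right) = \left(-1168445\right) \left(- \frac{1}{1542}\right) = \frac{1168445}{1542} \approx 757.75$)
$\left(1 \left(-11\right) - 13\right) - a = \left(1 \left(-11\right) - 13\right) - \frac{1168445}{1542} = \left(-11 - 13\right) - \frac{1168445}{1542} = -24 - \frac{1168445}{1542} = - \frac{1205453}{1542}$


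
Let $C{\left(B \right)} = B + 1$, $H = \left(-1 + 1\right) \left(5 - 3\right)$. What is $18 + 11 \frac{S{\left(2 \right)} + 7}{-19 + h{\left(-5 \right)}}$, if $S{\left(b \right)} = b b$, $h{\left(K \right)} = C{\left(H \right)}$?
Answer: $\frac{203}{18} \approx 11.278$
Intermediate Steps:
$H = 0$ ($H = 0 \cdot 2 = 0$)
$C{\left(B \right)} = 1 + B$
$h{\left(K \right)} = 1$ ($h{\left(K \right)} = 1 + 0 = 1$)
$S{\left(b \right)} = b^{2}$
$18 + 11 \frac{S{\left(2 \right)} + 7}{-19 + h{\left(-5 \right)}} = 18 + 11 \frac{2^{2} + 7}{-19 + 1} = 18 + 11 \frac{4 + 7}{-18} = 18 + 11 \cdot 11 \left(- \frac{1}{18}\right) = 18 + 11 \left(- \frac{11}{18}\right) = 18 - \frac{121}{18} = \frac{203}{18}$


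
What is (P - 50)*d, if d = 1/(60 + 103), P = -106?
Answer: -156/163 ≈ -0.95706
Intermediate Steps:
d = 1/163 ≈ 0.0061350
(P - 50)*d = (-106 - 50)*(1/163) = -156*1/163 = -156/163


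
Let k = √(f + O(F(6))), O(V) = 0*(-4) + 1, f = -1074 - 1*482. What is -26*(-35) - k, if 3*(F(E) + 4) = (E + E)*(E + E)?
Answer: 910 - I*√1555 ≈ 910.0 - 39.433*I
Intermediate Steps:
f = -1556 (f = -1074 - 482 = -1556)
F(E) = -4 + 4*E²/3 (F(E) = -4 + ((E + E)*(E + E))/3 = -4 + ((2*E)*(2*E))/3 = -4 + (4*E²)/3 = -4 + 4*E²/3)
O(V) = 1 (O(V) = 0 + 1 = 1)
k = I*√1555 (k = √(-1556 + 1) = √(-1555) = I*√1555 ≈ 39.433*I)
-26*(-35) - k = -26*(-35) - I*√1555 = 910 - I*√1555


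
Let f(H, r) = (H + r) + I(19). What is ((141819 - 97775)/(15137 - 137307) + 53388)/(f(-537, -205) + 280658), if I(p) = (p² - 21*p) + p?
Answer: 3261183958/17097508245 ≈ 0.19074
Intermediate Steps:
I(p) = p² - 20*p
f(H, r) = -19 + H + r (f(H, r) = (H + r) + 19*(-20 + 19) = (H + r) + 19*(-1) = (H + r) - 19 = -19 + H + r)
((141819 - 97775)/(15137 - 137307) + 53388)/(f(-537, -205) + 280658) = ((141819 - 97775)/(15137 - 137307) + 53388)/((-19 - 537 - 205) + 280658) = (44044/(-122170) + 53388)/(-761 + 280658) = (44044*(-1/122170) + 53388)/279897 = (-22022/61085 + 53388)*(1/279897) = (3261183958/61085)*(1/279897) = 3261183958/17097508245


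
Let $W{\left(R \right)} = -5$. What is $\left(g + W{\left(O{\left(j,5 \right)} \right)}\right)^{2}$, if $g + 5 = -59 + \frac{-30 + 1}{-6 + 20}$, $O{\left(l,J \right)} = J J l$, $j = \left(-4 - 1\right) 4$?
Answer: $\frac{990025}{196} \approx 5051.1$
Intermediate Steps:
$j = -20$ ($j = \left(-5\right) 4 = -20$)
$O{\left(l,J \right)} = l J^{2}$ ($O{\left(l,J \right)} = J^{2} l = l J^{2}$)
$g = - \frac{925}{14}$ ($g = -5 - \left(59 - \frac{-30 + 1}{-6 + 20}\right) = -5 - \left(59 + \frac{29}{14}\right) = -5 - \frac{855}{14} = - \frac{925}{14} \approx -66.071$)
$\left(g + W{\left(O{\left(j,5 \right)} \right)}\right)^{2} = \left(- \frac{925}{14} - 5\right)^{2} = \left(- \frac{995}{14}\right)^{2} = \frac{990025}{196}$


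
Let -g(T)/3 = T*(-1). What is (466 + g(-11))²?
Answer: 187489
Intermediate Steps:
g(T) = 3*T (g(T) = -3*T*(-1) = -(-3)*T = 3*T)
(466 + g(-11))² = (466 + 3*(-11))² = (466 - 33)² = 433² = 187489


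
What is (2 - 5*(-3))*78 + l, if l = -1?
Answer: 1325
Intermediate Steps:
(2 - 5*(-3))*78 + l = (2 - 5*(-3))*78 - 1 = (2 + 15)*78 - 1 = 17*78 - 1 = 1326 - 1 = 1325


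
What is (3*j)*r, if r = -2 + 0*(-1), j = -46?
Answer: 276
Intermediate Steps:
r = -2 (r = -2 + 0 = -2)
(3*j)*r = (3*(-46))*(-2) = -138*(-2) = 276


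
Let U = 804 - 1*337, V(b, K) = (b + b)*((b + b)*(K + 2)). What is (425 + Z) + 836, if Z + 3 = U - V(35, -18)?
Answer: 80125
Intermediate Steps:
V(b, K) = 4*b**2*(2 + K) (V(b, K) = (2*b)*((2*b)*(2 + K)) = (2*b)*(2*b*(2 + K)) = 4*b**2*(2 + K))
U = 467 (U = 804 - 337 = 467)
Z = 78864 (Z = -3 + (467 - 4*35**2*(2 - 18)) = -3 + (467 - 4*1225*(-16)) = -3 + (467 - 1*(-78400)) = -3 + (467 + 78400) = -3 + 78867 = 78864)
(425 + Z) + 836 = (425 + 78864) + 836 = 79289 + 836 = 80125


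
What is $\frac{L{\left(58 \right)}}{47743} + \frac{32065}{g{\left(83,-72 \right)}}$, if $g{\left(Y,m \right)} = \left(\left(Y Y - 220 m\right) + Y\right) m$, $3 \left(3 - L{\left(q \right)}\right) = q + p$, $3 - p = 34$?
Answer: $- \frac{1540734079}{78416158752} \approx -0.019648$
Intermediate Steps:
$p = -31$ ($p = 3 - 34 = -31$)
$L{\left(q \right)} = \frac{40}{3} - \frac{q}{3}$ ($L{\left(q \right)} = 3 - \frac{q - 31}{3} = 3 - \frac{-31 + q}{3} = 3 - \left(- \frac{31}{3} + \frac{q}{3}\right) = \frac{40}{3} - \frac{q}{3}$)
$g{\left(Y,m \right)} = m \left(Y + Y^{2} - 220 m\right)$ ($g{\left(Y,m \right)} = \left(\left(Y^{2} - 220 m\right) + Y\right) m = \left(Y + Y^{2} - 220 m\right) m = m \left(Y + Y^{2} - 220 m\right)$)
$\frac{L{\left(58 \right)}}{47743} + \frac{32065}{g{\left(83,-72 \right)}} = \frac{\frac{40}{3} - \frac{58}{3}}{47743} + \frac{32065}{\left(-72\right) \left(83 + 83^{2} - -15840\right)} = \left(\frac{40}{3} - \frac{58}{3}\right) \frac{1}{47743} + \frac{32065}{\left(-72\right) \left(83 + 6889 + 15840\right)} = \left(-6\right) \frac{1}{47743} + \frac{32065}{\left(-72\right) 22812} = - \frac{6}{47743} + \frac{32065}{-1642464} = - \frac{6}{47743} + 32065 \left(- \frac{1}{1642464}\right) = - \frac{6}{47743} - \frac{32065}{1642464} = - \frac{1540734079}{78416158752}$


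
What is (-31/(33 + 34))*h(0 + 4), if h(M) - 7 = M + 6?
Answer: -527/67 ≈ -7.8657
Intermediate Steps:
h(M) = 13 + M (h(M) = 7 + (M + 6) = 7 + (6 + M) = 13 + M)
(-31/(33 + 34))*h(0 + 4) = (-31/(33 + 34))*(13 + (0 + 4)) = (-31/67)*(13 + 4) = ((1/67)*(-31))*17 = -31/67*17 = -527/67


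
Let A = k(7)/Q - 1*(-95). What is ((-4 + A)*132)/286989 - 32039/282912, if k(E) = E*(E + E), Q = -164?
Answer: -32182855/449062176 ≈ -0.071667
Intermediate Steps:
k(E) = 2*E**2 (k(E) = E*(2*E) = 2*E**2)
A = 7741/82 (A = (2*7**2)/(-164) - 1*(-95) = (2*49)*(-1/164) + 95 = 98*(-1/164) + 95 = -49/82 + 95 = 7741/82 ≈ 94.402)
((-4 + A)*132)/286989 - 32039/282912 = ((-4 + 7741/82)*132)/286989 - 32039/282912 = ((7413/82)*132)*(1/286989) - 32039*1/282912 = (489258/41)*(1/286989) - 4577/40416 = 462/11111 - 4577/40416 = -32182855/449062176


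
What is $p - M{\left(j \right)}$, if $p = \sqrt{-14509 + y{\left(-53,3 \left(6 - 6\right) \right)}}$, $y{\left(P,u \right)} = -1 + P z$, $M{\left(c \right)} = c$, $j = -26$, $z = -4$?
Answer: $26 + i \sqrt{14298} \approx 26.0 + 119.57 i$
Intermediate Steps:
$y{\left(P,u \right)} = -1 - 4 P$ ($y{\left(P,u \right)} = -1 + P \left(-4\right) = -1 - 4 P$)
$p = i \sqrt{14298}$ ($p = \sqrt{-14509 - -211} = \sqrt{-14509 + \left(-1 + 212\right)} = \sqrt{-14509 + 211} = \sqrt{-14298} = i \sqrt{14298} \approx 119.57 i$)
$p - M{\left(j \right)} = i \sqrt{14298} - -26 = i \sqrt{14298} + 26 = 26 + i \sqrt{14298}$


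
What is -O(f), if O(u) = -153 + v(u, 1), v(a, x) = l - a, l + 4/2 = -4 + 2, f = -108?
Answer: 49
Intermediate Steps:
l = -4 (l = -2 + (-4 + 2) = -2 - 2 = -4)
v(a, x) = -4 - a
O(u) = -157 - u (O(u) = -153 + (-4 - u) = -157 - u)
-O(f) = -(-157 - 1*(-108)) = -(-157 + 108) = -1*(-49) = 49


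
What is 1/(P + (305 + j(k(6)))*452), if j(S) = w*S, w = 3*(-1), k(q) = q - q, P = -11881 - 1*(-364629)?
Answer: 1/490608 ≈ 2.0383e-6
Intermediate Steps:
P = 352748 (P = -11881 + 364629 = 352748)
k(q) = 0
w = -3
j(S) = -3*S
1/(P + (305 + j(k(6)))*452) = 1/(352748 + (305 - 3*0)*452) = 1/(352748 + (305 + 0)*452) = 1/(352748 + 305*452) = 1/(352748 + 137860) = 1/490608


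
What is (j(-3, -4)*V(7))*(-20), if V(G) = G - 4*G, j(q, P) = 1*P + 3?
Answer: -420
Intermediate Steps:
j(q, P) = 3 + P (j(q, P) = P + 3 = 3 + P)
V(G) = -3*G
(j(-3, -4)*V(7))*(-20) = ((3 - 4)*(-3*7))*(-20) = -1*(-21)*(-20) = 21*(-20) = -420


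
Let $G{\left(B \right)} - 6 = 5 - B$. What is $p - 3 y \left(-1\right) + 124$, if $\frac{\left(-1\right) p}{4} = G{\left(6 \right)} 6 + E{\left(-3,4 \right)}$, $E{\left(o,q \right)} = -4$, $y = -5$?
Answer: $1684$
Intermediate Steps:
$G{\left(B \right)} = 11 - B$ ($G{\left(B \right)} = 6 - \left(-5 + B\right) = 11 - B$)
$p = -104$ ($p = - 4 \left(\left(11 - 6\right) 6 - 4\right) = - 4 \left(5 \cdot 6 - 4\right) = - 4 \left(30 - 4\right) = \left(-4\right) 26 = -104$)
$p - 3 y \left(-1\right) + 124 = - 104 \left(-3\right) \left(-5\right) \left(-1\right) + 124 = - 104 \cdot 15 \left(-1\right) + 124 = \left(-104\right) \left(-15\right) + 124 = 1560 + 124 = 1684$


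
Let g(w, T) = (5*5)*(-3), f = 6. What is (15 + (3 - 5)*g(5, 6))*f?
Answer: 990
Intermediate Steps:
g(w, T) = -75 (g(w, T) = 25*(-3) = -75)
(15 + (3 - 5)*g(5, 6))*f = (15 + (3 - 5)*(-75))*6 = (15 - 2*(-75))*6 = (15 + 150)*6 = 165*6 = 990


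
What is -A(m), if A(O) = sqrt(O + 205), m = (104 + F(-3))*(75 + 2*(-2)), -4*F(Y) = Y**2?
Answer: -sqrt(29717)/2 ≈ -86.193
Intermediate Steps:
F(Y) = -Y**2/4
m = 28897/4 (m = (104 - 1/4*(-3)**2)*(75 + 2*(-2)) = (104 - 1/4*9)*(75 - 4) = (104 - 9/4)*71 = (407/4)*71 = 28897/4 ≈ 7224.3)
A(O) = sqrt(205 + O)
-A(m) = -sqrt(205 + 28897/4) = -sqrt(29717/4) = -sqrt(29717)/2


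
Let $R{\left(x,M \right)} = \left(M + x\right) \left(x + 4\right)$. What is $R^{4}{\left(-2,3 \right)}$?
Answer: $16$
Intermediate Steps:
$R{\left(x,M \right)} = \left(4 + x\right) \left(M + x\right)$ ($R{\left(x,M \right)} = \left(M + x\right) \left(4 + x\right) = \left(4 + x\right) \left(M + x\right)$)
$R^{4}{\left(-2,3 \right)} = \left(\left(-2\right)^{2} + 4 \cdot 3 + 4 \left(-2\right) + 3 \left(-2\right)\right)^{4} = \left(4 + 12 - 8 - 6\right)^{4} = 2^{4} = 16$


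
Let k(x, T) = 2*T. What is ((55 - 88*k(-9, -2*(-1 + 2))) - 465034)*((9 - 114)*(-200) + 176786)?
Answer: -91896715822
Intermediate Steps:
((55 - 88*k(-9, -2*(-1 + 2))) - 465034)*((9 - 114)*(-200) + 176786) = ((55 - 176*(-2*(-1 + 2))) - 465034)*((9 - 114)*(-200) + 176786) = ((55 - 176*(-2*1)) - 465034)*(-105*(-200) + 176786) = ((55 - 176*(-2)) - 465034)*(21000 + 176786) = ((55 - 88*(-4)) - 465034)*197786 = ((55 + 352) - 465034)*197786 = (407 - 465034)*197786 = -464627*197786 = -91896715822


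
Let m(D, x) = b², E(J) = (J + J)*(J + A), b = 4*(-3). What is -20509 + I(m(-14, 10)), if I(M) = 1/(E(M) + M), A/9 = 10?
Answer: -1385095823/67536 ≈ -20509.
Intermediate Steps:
A = 90 (A = 9*10 = 90)
b = -12
E(J) = 2*J*(90 + J) (E(J) = (J + J)*(J + 90) = (2*J)*(90 + J) = 2*J*(90 + J))
m(D, x) = 144 (m(D, x) = (-12)² = 144)
I(M) = 1/(M + 2*M*(90 + M)) (I(M) = 1/(2*M*(90 + M) + M) = 1/(M + 2*M*(90 + M)))
-20509 + I(m(-14, 10)) = -20509 + 1/(144*(181 + 2*144)) = -20509 + 1/(144*(181 + 288)) = -20509 + (1/144)/469 = -20509 + (1/144)*(1/469) = -20509 + 1/67536 = -1385095823/67536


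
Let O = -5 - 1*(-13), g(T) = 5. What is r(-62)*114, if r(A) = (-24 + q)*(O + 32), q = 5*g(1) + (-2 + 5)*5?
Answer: 72960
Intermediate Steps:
O = 8 (O = -5 + 13 = 8)
q = 40 (q = 5*5 + (-2 + 5)*5 = 25 + 3*5 = 25 + 15 = 40)
r(A) = 640 (r(A) = (-24 + 40)*(8 + 32) = 16*40 = 640)
r(-62)*114 = 640*114 = 72960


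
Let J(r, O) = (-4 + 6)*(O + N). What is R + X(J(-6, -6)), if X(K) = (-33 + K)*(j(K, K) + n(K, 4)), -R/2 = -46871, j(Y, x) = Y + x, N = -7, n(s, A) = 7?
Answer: 96397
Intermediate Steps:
J(r, O) = -14 + 2*O (J(r, O) = (-4 + 6)*(O - 7) = 2*(-7 + O) = -14 + 2*O)
R = 93742 (R = -2*(-46871) = 93742)
X(K) = (-33 + K)*(7 + 2*K) (X(K) = (-33 + K)*((K + K) + 7) = (-33 + K)*(2*K + 7) = (-33 + K)*(7 + 2*K))
R + X(J(-6, -6)) = 93742 + (-231 - 59*(-14 + 2*(-6)) + 2*(-14 + 2*(-6))**2) = 93742 + (-231 - 59*(-14 - 12) + 2*(-14 - 12)**2) = 93742 + (-231 - 59*(-26) + 2*(-26)**2) = 93742 + (-231 + 1534 + 2*676) = 93742 + (-231 + 1534 + 1352) = 93742 + 2655 = 96397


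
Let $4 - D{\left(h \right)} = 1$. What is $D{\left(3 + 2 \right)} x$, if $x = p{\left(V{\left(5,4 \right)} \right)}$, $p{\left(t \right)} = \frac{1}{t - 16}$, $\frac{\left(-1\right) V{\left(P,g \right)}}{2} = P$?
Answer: $- \frac{3}{26} \approx -0.11538$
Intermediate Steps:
$V{\left(P,g \right)} = - 2 P$
$D{\left(h \right)} = 3$ ($D{\left(h \right)} = 4 - 1 = 3$)
$p{\left(t \right)} = \frac{1}{-16 + t}$
$x = - \frac{1}{26}$ ($x = \frac{1}{-16 - 10} = \frac{1}{-26} = - \frac{1}{26} \approx -0.038462$)
$D{\left(3 + 2 \right)} x = 3 \left(- \frac{1}{26}\right) = - \frac{3}{26}$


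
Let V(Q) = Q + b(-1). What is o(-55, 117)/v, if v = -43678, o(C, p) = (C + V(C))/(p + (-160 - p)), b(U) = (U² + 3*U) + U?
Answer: -113/6988480 ≈ -1.6169e-5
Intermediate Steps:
b(U) = U² + 4*U
V(Q) = -3 + Q (V(Q) = Q - (4 - 1) = Q - 1*3 = Q - 3 = -3 + Q)
o(C, p) = 3/160 - C/80 (o(C, p) = (C + (-3 + C))/(p + (-160 - p)) = (-3 + 2*C)/(-160) = (-3 + 2*C)*(-1/160) = 3/160 - C/80)
o(-55, 117)/v = (3/160 - 1/80*(-55))/(-43678) = (3/160 + 11/16)*(-1/43678) = (113/160)*(-1/43678) = -113/6988480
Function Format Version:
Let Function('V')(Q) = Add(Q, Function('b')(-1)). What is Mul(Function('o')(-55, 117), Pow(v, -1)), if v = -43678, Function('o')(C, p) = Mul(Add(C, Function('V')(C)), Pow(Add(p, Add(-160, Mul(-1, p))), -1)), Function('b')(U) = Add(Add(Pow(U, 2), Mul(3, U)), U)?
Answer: Rational(-113, 6988480) ≈ -1.6169e-5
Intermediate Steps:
Function('b')(U) = Add(Pow(U, 2), Mul(4, U))
Function('V')(Q) = Add(-3, Q) (Function('V')(Q) = Add(Q, Mul(-1, Add(4, -1))) = Add(Q, Mul(-1, 3)) = Add(Q, -3) = Add(-3, Q))
Function('o')(C, p) = Add(Rational(3, 160), Mul(Rational(-1, 80), C)) (Function('o')(C, p) = Mul(Add(C, Add(-3, C)), Pow(Add(p, Add(-160, Mul(-1, p))), -1)) = Mul(Add(-3, Mul(2, C)), Pow(-160, -1)) = Mul(Add(-3, Mul(2, C)), Rational(-1, 160)) = Add(Rational(3, 160), Mul(Rational(-1, 80), C)))
Mul(Function('o')(-55, 117), Pow(v, -1)) = Mul(Add(Rational(3, 160), Mul(Rational(-1, 80), -55)), Pow(-43678, -1)) = Mul(Add(Rational(3, 160), Rational(11, 16)), Rational(-1, 43678)) = Mul(Rational(113, 160), Rational(-1, 43678)) = Rational(-113, 6988480)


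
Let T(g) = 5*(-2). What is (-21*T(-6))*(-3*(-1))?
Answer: 630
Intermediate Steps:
T(g) = -10
(-21*T(-6))*(-3*(-1)) = (-21*(-10))*(-3*(-1)) = 210*3 = 630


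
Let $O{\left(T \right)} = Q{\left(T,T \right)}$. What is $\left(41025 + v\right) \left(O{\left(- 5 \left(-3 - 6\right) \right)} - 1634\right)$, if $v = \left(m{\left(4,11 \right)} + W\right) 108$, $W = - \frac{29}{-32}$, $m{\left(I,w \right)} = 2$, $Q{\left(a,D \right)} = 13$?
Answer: $- \frac{536082531}{8} \approx -6.701 \cdot 10^{7}$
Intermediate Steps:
$O{\left(T \right)} = 13$
$W = \frac{29}{32}$ ($W = \left(-29\right) \left(- \frac{1}{32}\right) = \frac{29}{32} \approx 0.90625$)
$v = \frac{2511}{8}$ ($v = \left(2 + \frac{29}{32}\right) 108 = \frac{93}{32} \cdot 108 = \frac{2511}{8} \approx 313.88$)
$\left(41025 + v\right) \left(O{\left(- 5 \left(-3 - 6\right) \right)} - 1634\right) = \left(41025 + \frac{2511}{8}\right) \left(13 - 1634\right) = \frac{330711}{8} \left(-1621\right) = - \frac{536082531}{8}$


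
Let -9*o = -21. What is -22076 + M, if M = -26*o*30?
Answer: -23896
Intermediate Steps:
o = 7/3 (o = -⅑*(-21) = 7/3 ≈ 2.3333)
M = -1820 (M = -26*7/3*30 = -182/3*30 = -1820)
-22076 + M = -22076 - 1820 = -23896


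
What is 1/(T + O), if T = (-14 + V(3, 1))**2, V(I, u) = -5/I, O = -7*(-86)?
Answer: 9/7627 ≈ 0.0011800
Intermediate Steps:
O = 602
T = 2209/9 (T = (-14 - 5/3)**2 = (-47/3)**2 = 2209/9 ≈ 245.44)
1/(T + O) = 1/(2209/9 + 602) = 1/(7627/9) = 9/7627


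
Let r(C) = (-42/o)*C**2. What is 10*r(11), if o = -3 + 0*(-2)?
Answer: 16940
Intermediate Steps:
o = -3 (o = -3 + 0 = -3)
r(C) = 14*C**2 (r(C) = (-42/(-3))*C**2 = (-42*(-1/3))*C**2 = 14*C**2)
10*r(11) = 10*(14*11**2) = 10*(14*121) = 10*1694 = 16940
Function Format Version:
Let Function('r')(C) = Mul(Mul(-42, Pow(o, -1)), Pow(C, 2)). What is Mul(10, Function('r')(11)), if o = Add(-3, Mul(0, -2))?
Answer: 16940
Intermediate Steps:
o = -3 (o = Add(-3, 0) = -3)
Function('r')(C) = Mul(14, Pow(C, 2)) (Function('r')(C) = Mul(Mul(-42, Pow(-3, -1)), Pow(C, 2)) = Mul(Mul(-42, Rational(-1, 3)), Pow(C, 2)) = Mul(14, Pow(C, 2)))
Mul(10, Function('r')(11)) = Mul(10, Mul(14, Pow(11, 2))) = Mul(10, Mul(14, 121)) = Mul(10, 1694) = 16940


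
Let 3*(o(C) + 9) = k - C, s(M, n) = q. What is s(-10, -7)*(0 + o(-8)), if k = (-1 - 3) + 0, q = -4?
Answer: 92/3 ≈ 30.667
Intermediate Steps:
s(M, n) = -4
k = -4 (k = -4 + 0 = -4)
o(C) = -31/3 - C/3 (o(C) = -9 + (-4 - C)/3 = -9 + (-4/3 - C/3) = -31/3 - C/3)
s(-10, -7)*(0 + o(-8)) = -4*(0 + (-31/3 - 1/3*(-8))) = -4*(0 + (-31/3 + 8/3)) = -4*(0 - 23/3) = -4*(-23/3) = 92/3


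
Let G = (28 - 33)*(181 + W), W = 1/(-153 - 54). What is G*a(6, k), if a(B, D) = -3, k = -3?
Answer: 187330/69 ≈ 2714.9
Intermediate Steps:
W = -1/207 (W = 1/(-207) = -1/207 ≈ -0.0048309)
G = -187330/207 (G = (28 - 33)*(181 - 1/207) = -5*37466/207 = -187330/207 ≈ -904.98)
G*a(6, k) = -187330/207*(-3) = 187330/69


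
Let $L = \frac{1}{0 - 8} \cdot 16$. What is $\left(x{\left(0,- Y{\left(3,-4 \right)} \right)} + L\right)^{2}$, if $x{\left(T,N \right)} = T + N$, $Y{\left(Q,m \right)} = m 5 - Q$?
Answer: $441$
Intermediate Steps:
$Y{\left(Q,m \right)} = - Q + 5 m$ ($Y{\left(Q,m \right)} = 5 m - Q = - Q + 5 m$)
$L = -2$ ($L = \frac{1}{-8} \cdot 16 = \left(- \frac{1}{8}\right) 16 = -2$)
$x{\left(T,N \right)} = N + T$
$\left(x{\left(0,- Y{\left(3,-4 \right)} \right)} + L\right)^{2} = \left(\left(- (\left(-1\right) 3 + 5 \left(-4\right)) + 0\right) - 2\right)^{2} = \left(\left(- (-3 - 20) + 0\right) - 2\right)^{2} = \left(\left(\left(-1\right) \left(-23\right) + 0\right) - 2\right)^{2} = \left(\left(23 + 0\right) - 2\right)^{2} = \left(23 - 2\right)^{2} = 21^{2} = 441$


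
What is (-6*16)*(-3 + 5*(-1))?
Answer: 768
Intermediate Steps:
(-6*16)*(-3 + 5*(-1)) = -96*(-3 - 5) = -96*(-8) = 768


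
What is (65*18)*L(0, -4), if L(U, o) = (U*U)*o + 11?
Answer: 12870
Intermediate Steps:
L(U, o) = 11 + o*U² (L(U, o) = U²*o + 11 = o*U² + 11 = 11 + o*U²)
(65*18)*L(0, -4) = (65*18)*(11 - 4*0²) = 1170*(11 - 4*0) = 1170*(11 + 0) = 1170*11 = 12870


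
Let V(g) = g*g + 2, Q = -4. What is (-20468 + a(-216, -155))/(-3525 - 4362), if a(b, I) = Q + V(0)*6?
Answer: 620/239 ≈ 2.5941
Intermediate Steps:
V(g) = 2 + g² (V(g) = g² + 2 = 2 + g²)
a(b, I) = 8 (a(b, I) = -4 + (2 + 0²)*6 = -4 + (2 + 0)*6 = -4 + 2*6 = -4 + 12 = 8)
(-20468 + a(-216, -155))/(-3525 - 4362) = (-20468 + 8)/(-3525 - 4362) = -20460/(-7887) = -20460*(-1/7887) = 620/239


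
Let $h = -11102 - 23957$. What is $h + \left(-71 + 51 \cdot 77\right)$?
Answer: $-31203$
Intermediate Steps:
$h = -35059$
$h + \left(-71 + 51 \cdot 77\right) = -35059 + \left(-71 + 51 \cdot 77\right) = -35059 + \left(-71 + 3927\right) = -35059 + 3856 = -31203$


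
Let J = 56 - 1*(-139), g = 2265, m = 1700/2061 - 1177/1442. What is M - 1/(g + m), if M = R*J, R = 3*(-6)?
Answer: -23627636532792/6731519533 ≈ -3510.0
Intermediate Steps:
m = 25603/2971962 (m = 1700*(1/2061) - 1177*1/1442 = 1700/2061 - 1177/1442 = 25603/2971962 ≈ 0.0086149)
R = -18
J = 195 (J = 56 + 139 = 195)
M = -3510 (M = -18*195 = -3510)
M - 1/(g + m) = -3510 - 1/(2265 + 25603/2971962) = -3510 - 1/6731519533/2971962 = -3510 - 1*2971962/6731519533 = -3510 - 2971962/6731519533 = -23627636532792/6731519533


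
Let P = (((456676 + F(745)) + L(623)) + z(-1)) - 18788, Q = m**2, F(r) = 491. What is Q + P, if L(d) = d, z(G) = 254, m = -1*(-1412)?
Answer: 2433000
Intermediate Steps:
m = 1412
Q = 1993744 (Q = 1412**2 = 1993744)
P = 439256 (P = (((456676 + 491) + 623) + 254) - 18788 = ((457167 + 623) + 254) - 18788 = (457790 + 254) - 18788 = 458044 - 18788 = 439256)
Q + P = 1993744 + 439256 = 2433000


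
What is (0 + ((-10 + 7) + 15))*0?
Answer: 0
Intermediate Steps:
(0 + ((-10 + 7) + 15))*0 = (0 + (-3 + 15))*0 = (0 + 12)*0 = 12*0 = 0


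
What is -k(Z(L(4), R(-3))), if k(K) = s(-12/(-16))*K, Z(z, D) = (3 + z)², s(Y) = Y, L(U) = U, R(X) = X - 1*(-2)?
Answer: -147/4 ≈ -36.750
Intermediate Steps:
R(X) = 2 + X (R(X) = X + 2 = 2 + X)
k(K) = 3*K/4 (k(K) = (-12/(-16))*K = (-12*(-1/16))*K = 3*K/4)
-k(Z(L(4), R(-3))) = -3*(3 + 4)²/4 = -3*7²/4 = -3*49/4 = -1*147/4 = -147/4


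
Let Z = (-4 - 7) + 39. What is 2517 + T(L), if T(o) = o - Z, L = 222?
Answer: 2711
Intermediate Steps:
Z = 28 (Z = -11 + 39 = 28)
T(o) = -28 + o (T(o) = o - 1*28 = o - 28 = -28 + o)
2517 + T(L) = 2517 + (-28 + 222) = 2517 + 194 = 2711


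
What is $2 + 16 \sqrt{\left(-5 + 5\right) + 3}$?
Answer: $2 + 16 \sqrt{3} \approx 29.713$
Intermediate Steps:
$2 + 16 \sqrt{\left(-5 + 5\right) + 3} = 2 + 16 \sqrt{0 + 3} = 2 + 16 \sqrt{3}$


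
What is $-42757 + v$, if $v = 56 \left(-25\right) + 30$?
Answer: $-44127$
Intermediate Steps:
$v = -1370$ ($v = -1400 + 30 = -1370$)
$-42757 + v = -42757 - 1370 = -44127$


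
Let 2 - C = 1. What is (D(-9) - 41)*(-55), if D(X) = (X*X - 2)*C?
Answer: -2090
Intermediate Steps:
C = 1 (C = 2 - 1*1 = 2 - 1 = 1)
D(X) = -2 + X² (D(X) = (X*X - 2)*1 = (X² - 2)*1 = (-2 + X²)*1 = -2 + X²)
(D(-9) - 41)*(-55) = ((-2 + (-9)²) - 41)*(-55) = ((-2 + 81) - 41)*(-55) = (79 - 41)*(-55) = 38*(-55) = -2090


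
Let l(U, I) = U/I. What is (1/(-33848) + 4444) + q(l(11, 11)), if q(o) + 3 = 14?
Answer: 150792839/33848 ≈ 4455.0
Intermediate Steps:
q(o) = 11 (q(o) = -3 + 14 = 11)
(1/(-33848) + 4444) + q(l(11, 11)) = (1/(-33848) + 4444) + 11 = (-1/33848 + 4444) + 11 = 150420511/33848 + 11 = 150792839/33848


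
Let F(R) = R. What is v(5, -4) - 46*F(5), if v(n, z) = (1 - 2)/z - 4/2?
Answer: -927/4 ≈ -231.75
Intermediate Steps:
v(n, z) = -2 - 1/z (v(n, z) = -1/z - 4*1/2 = -1/z - 2 = -2 - 1/z)
v(5, -4) - 46*F(5) = (-2 - 1/(-4)) - 46*5 = (-2 - 1*(-1/4)) - 230 = (-2 + 1/4) - 230 = -7/4 - 230 = -927/4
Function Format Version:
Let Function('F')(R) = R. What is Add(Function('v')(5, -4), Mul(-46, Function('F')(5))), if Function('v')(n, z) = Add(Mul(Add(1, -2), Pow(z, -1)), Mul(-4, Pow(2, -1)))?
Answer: Rational(-927, 4) ≈ -231.75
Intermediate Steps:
Function('v')(n, z) = Add(-2, Mul(-1, Pow(z, -1))) (Function('v')(n, z) = Add(Mul(-1, Pow(z, -1)), Mul(-4, Rational(1, 2))) = Add(Mul(-1, Pow(z, -1)), -2) = Add(-2, Mul(-1, Pow(z, -1))))
Add(Function('v')(5, -4), Mul(-46, Function('F')(5))) = Add(Add(-2, Mul(-1, Pow(-4, -1))), Mul(-46, 5)) = Add(Add(-2, Mul(-1, Rational(-1, 4))), -230) = Add(Add(-2, Rational(1, 4)), -230) = Add(Rational(-7, 4), -230) = Rational(-927, 4)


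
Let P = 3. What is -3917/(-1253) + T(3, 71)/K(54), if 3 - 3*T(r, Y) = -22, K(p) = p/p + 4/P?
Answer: 8392/1253 ≈ 6.6975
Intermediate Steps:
K(p) = 7/3 (K(p) = p/p + 4/3 = 1 + 4*(1/3) = 1 + 4/3 = 7/3)
T(r, Y) = 25/3 (T(r, Y) = 1 - 1/3*(-22) = 1 + 22/3 = 25/3)
-3917/(-1253) + T(3, 71)/K(54) = -3917/(-1253) + 25/(3*(7/3)) = -3917*(-1/1253) + (25/3)*(3/7) = 3917/1253 + 25/7 = 8392/1253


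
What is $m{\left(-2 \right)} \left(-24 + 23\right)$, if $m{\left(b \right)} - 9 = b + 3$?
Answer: $-10$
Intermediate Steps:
$m{\left(b \right)} = 12 + b$ ($m{\left(b \right)} = 9 + \left(b + 3\right) = 9 + \left(3 + b\right) = 12 + b$)
$m{\left(-2 \right)} \left(-24 + 23\right) = \left(12 - 2\right) \left(-24 + 23\right) = 10 \left(-1\right) = -10$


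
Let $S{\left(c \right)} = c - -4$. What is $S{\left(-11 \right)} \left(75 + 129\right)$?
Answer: $-1428$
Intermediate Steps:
$S{\left(c \right)} = 4 + c$ ($S{\left(c \right)} = c + 4 = 4 + c$)
$S{\left(-11 \right)} \left(75 + 129\right) = \left(4 - 11\right) \left(75 + 129\right) = \left(-7\right) 204 = -1428$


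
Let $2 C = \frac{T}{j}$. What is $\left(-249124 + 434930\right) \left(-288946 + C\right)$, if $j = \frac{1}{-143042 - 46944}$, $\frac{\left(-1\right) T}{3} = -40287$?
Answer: $-2133282892777714$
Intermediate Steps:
$T = 120861$ ($T = \left(-3\right) \left(-40287\right) = 120861$)
$j = - \frac{1}{189986}$ ($j = \frac{1}{-189986} = - \frac{1}{189986} \approx -5.2635 \cdot 10^{-6}$)
$C = -11480948973$ ($C = \frac{120861 \frac{1}{- \frac{1}{189986}}}{2} = \frac{120861 \left(-189986\right)}{2} = \frac{1}{2} \left(-22961897946\right) = -11480948973$)
$\left(-249124 + 434930\right) \left(-288946 + C\right) = \left(-249124 + 434930\right) \left(-288946 - 11480948973\right) = 185806 \left(-11481237919\right) = -2133282892777714$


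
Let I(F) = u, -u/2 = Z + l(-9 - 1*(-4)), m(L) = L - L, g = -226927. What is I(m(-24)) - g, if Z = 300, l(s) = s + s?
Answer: 226347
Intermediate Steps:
l(s) = 2*s
m(L) = 0
u = -580 (u = -2*(300 + 2*(-9 - 1*(-4))) = -2*(300 + 2*(-9 + 4)) = -2*(300 + 2*(-5)) = -2*(300 - 10) = -2*290 = -580)
I(F) = -580
I(m(-24)) - g = -580 - 1*(-226927) = -580 + 226927 = 226347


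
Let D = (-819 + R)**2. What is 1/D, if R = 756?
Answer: 1/3969 ≈ 0.00025195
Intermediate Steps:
D = 3969 (D = (-819 + 756)**2 = (-63)**2 = 3969)
1/D = 1/3969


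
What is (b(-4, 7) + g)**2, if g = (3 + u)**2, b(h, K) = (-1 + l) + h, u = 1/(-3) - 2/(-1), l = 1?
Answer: 25600/81 ≈ 316.05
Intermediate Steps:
u = 5/3 (u = 1*(-1/3) - 2*(-1) = -1/3 + 2 = 5/3 ≈ 1.6667)
b(h, K) = h (b(h, K) = (-1 + 1) + h = 0 + h = h)
g = 196/9 (g = (3 + 5/3)**2 = (14/3)**2 = 196/9 ≈ 21.778)
(b(-4, 7) + g)**2 = (-4 + 196/9)**2 = (160/9)**2 = 25600/81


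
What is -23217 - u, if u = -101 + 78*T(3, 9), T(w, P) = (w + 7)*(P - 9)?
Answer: -23116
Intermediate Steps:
T(w, P) = (-9 + P)*(7 + w) (T(w, P) = (7 + w)*(-9 + P) = (-9 + P)*(7 + w))
u = -101 (u = -101 + 78*(-63 - 9*3 + 7*9 + 9*3) = -101 + 78*(-63 - 27 + 63 + 27) = -101 + 78*0 = -101 + 0 = -101)
-23217 - u = -23217 - 1*(-101) = -23217 + 101 = -23116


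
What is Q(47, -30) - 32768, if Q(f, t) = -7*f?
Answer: -33097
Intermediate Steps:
Q(47, -30) - 32768 = -7*47 - 32768 = -329 - 32768 = -33097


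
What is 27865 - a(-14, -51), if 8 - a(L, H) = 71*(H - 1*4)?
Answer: 23952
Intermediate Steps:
a(L, H) = 292 - 71*H (a(L, H) = 8 - 71*(H - 1*4) = 8 - 71*(H - 4) = 8 - 71*(-4 + H) = 8 - (-284 + 71*H) = 8 + (284 - 71*H) = 292 - 71*H)
27865 - a(-14, -51) = 27865 - (292 - 71*(-51)) = 27865 - (292 + 3621) = 27865 - 1*3913 = 27865 - 3913 = 23952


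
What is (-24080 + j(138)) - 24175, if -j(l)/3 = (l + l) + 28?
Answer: -49167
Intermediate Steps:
j(l) = -84 - 6*l (j(l) = -3*((l + l) + 28) = -3*(2*l + 28) = -3*(28 + 2*l) = -84 - 6*l)
(-24080 + j(138)) - 24175 = (-24080 + (-84 - 6*138)) - 24175 = (-24080 + (-84 - 828)) - 24175 = (-24080 - 912) - 24175 = -24992 - 24175 = -49167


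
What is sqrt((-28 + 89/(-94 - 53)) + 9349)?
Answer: sqrt(4110294)/21 ≈ 96.542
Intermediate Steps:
sqrt((-28 + 89/(-94 - 53)) + 9349) = sqrt((-28 + 89/(-147)) + 9349) = sqrt((-28 + 89*(-1/147)) + 9349) = sqrt((-28 - 89/147) + 9349) = sqrt(-4205/147 + 9349) = sqrt(1370098/147) = sqrt(4110294)/21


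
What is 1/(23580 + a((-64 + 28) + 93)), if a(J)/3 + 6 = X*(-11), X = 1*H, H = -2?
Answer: 1/23628 ≈ 4.2323e-5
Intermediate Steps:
X = -2 (X = 1*(-2) = -2)
a(J) = 48 (a(J) = -18 + 3*(-2*(-11)) = -18 + 3*22 = -18 + 66 = 48)
1/(23580 + a((-64 + 28) + 93)) = 1/(23580 + 48) = 1/23628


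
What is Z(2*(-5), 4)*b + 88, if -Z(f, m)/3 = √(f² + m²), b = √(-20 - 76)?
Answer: 88 - 24*I*√174 ≈ 88.0 - 316.58*I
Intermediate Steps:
b = 4*I*√6 (b = √(-96) = 4*I*√6 ≈ 9.798*I)
Z(f, m) = -3*√(f² + m²)
Z(2*(-5), 4)*b + 88 = (-3*√((2*(-5))² + 4²))*(4*I*√6) + 88 = (-3*√((-10)² + 16))*(4*I*√6) + 88 = (-3*√(100 + 16))*(4*I*√6) + 88 = (-6*√29)*(4*I*√6) + 88 = -24*I*√174 + 88 = 88 - 24*I*√174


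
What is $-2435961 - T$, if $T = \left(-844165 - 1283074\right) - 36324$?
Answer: $-272398$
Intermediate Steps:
$T = -2163563$ ($T = -2127239 - 36324 = -2163563$)
$-2435961 - T = -2435961 - -2163563 = -2435961 + 2163563 = -272398$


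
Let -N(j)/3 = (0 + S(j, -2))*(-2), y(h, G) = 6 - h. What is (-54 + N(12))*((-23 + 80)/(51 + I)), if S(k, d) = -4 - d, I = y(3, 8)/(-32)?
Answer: -13376/181 ≈ -73.901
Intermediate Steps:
I = -3/32 (I = (6 - 1*3)/(-32) = (6 - 3)*(-1/32) = 3*(-1/32) = -3/32 ≈ -0.093750)
N(j) = -12 (N(j) = -3*(0 + (-4 - 1*(-2)))*(-2) = -3*(0 + (-4 + 2))*(-2) = -3*(0 - 2)*(-2) = -(-6)*(-2) = -3*4 = -12)
(-54 + N(12))*((-23 + 80)/(51 + I)) = (-54 - 12)*((-23 + 80)/(51 - 3/32)) = -3762/1629/32 = -3762*32/1629 = -66*608/543 = -13376/181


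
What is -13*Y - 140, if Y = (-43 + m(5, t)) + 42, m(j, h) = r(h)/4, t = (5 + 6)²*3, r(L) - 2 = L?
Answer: -5253/4 ≈ -1313.3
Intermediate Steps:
r(L) = 2 + L
t = 363 (t = 11²*3 = 121*3 = 363)
m(j, h) = ½ + h/4 (m(j, h) = (2 + h)/4 = (2 + h)*(¼) = ½ + h/4)
Y = 361/4 (Y = (-43 + (½ + (¼)*363)) + 42 = (-43 + (½ + 363/4)) + 42 = (-43 + 365/4) + 42 = 193/4 + 42 = 361/4 ≈ 90.250)
-13*Y - 140 = -13*361/4 - 140 = -4693/4 - 140 = -5253/4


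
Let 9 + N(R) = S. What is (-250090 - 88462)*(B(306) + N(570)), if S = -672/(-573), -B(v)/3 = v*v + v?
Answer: 18224342522072/191 ≈ 9.5415e+10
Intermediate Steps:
B(v) = -3*v - 3*v² (B(v) = -3*(v*v + v) = -3*(v² + v) = -3*(v + v²) = -3*v - 3*v²)
S = 224/191 (S = -672*(-1/573) = 224/191 ≈ 1.1728)
N(R) = -1495/191 (N(R) = -9 + 224/191 = -1495/191)
(-250090 - 88462)*(B(306) + N(570)) = (-250090 - 88462)*(-3*306*(1 + 306) - 1495/191) = -338552*(-3*306*307 - 1495/191) = -338552*(-281826 - 1495/191) = -338552*(-53830261/191) = 18224342522072/191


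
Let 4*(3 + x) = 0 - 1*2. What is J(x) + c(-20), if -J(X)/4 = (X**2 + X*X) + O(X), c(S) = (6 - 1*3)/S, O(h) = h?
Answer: -1683/20 ≈ -84.150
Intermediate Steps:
c(S) = 3/S (c(S) = (6 - 3)/S = 3/S)
x = -7/2 (x = -3 + (0 - 1*2)/4 = -3 + (0 - 2)/4 = -3 + (1/4)*(-2) = -3 - 1/2 = -7/2 ≈ -3.5000)
J(X) = -8*X**2 - 4*X (J(X) = -4*((X**2 + X*X) + X) = -4*((X**2 + X**2) + X) = -4*(2*X**2 + X) = -4*(X + 2*X**2) = -8*X**2 - 4*X)
J(x) + c(-20) = 4*(-7/2)*(-1 - 2*(-7/2)) + 3/(-20) = 4*(-7/2)*(-1 + 7) + 3*(-1/20) = 4*(-7/2)*6 - 3/20 = -84 - 3/20 = -1683/20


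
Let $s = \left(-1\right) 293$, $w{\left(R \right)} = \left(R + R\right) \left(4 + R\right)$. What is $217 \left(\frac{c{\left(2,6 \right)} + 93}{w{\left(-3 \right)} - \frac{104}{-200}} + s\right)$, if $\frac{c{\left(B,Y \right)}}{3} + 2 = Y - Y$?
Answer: $- \frac{9182572}{137} \approx -67026.0$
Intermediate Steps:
$c{\left(B,Y \right)} = -6$ ($c{\left(B,Y \right)} = -6 + 3 \left(Y - Y\right) = -6 + 3 \cdot 0 = -6 + 0 = -6$)
$w{\left(R \right)} = 2 R \left(4 + R\right)$
$s = -293$
$217 \left(\frac{c{\left(2,6 \right)} + 93}{w{\left(-3 \right)} - \frac{104}{-200}} + s\right) = 217 \left(\frac{-6 + 93}{2 \left(-3\right) \left(4 - 3\right) - \frac{104}{-200}} - 293\right) = 217 \left(\frac{87}{2 \left(-3\right) 1 - - \frac{13}{25}} - 293\right) = 217 \left(\frac{87}{-6 + \frac{13}{25}} - 293\right) = 217 \left(\frac{87}{- \frac{137}{25}} - 293\right) = 217 \left(87 \left(- \frac{25}{137}\right) - 293\right) = 217 \left(- \frac{2175}{137} - 293\right) = 217 \left(- \frac{42316}{137}\right) = - \frac{9182572}{137}$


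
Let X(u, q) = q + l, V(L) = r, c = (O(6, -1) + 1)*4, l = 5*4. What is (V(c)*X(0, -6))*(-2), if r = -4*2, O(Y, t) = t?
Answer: 224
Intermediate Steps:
l = 20
c = 0 (c = (-1 + 1)*4 = 0*4 = 0)
r = -8
V(L) = -8
X(u, q) = 20 + q (X(u, q) = q + 20 = 20 + q)
(V(c)*X(0, -6))*(-2) = -8*(20 - 6)*(-2) = -8*14*(-2) = -112*(-2) = 224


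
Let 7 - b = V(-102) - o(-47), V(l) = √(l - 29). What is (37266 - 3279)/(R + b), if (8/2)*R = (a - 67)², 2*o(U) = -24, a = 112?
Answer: 90858580/1340707 + 181264*I*√131/1340707 ≈ 67.769 + 1.5474*I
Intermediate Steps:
o(U) = -12 (o(U) = (½)*(-24) = -12)
R = 2025/4 (R = (112 - 67)²/4 = (¼)*45² = (¼)*2025 = 2025/4 ≈ 506.25)
V(l) = √(-29 + l)
b = -5 - I*√131 (b = 7 - (√(-29 - 102) - 1*(-12)) = 7 - (√(-131) + 12) = 7 - (I*√131 + 12) = 7 - (12 + I*√131) = 7 + (-12 - I*√131) = -5 - I*√131 ≈ -5.0 - 11.446*I)
(37266 - 3279)/(R + b) = (37266 - 3279)/(2025/4 + (-5 - I*√131)) = 33987/(2005/4 - I*√131)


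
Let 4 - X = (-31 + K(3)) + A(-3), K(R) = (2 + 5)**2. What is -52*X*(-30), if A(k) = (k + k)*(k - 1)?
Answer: -59280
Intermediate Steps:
A(k) = 2*k*(-1 + k) (A(k) = (2*k)*(-1 + k) = 2*k*(-1 + k))
K(R) = 49 (K(R) = 7**2 = 49)
X = -38 (X = 4 - ((-31 + 49) + 2*(-3)*(-1 - 3)) = 4 - (18 + 2*(-3)*(-4)) = 4 - (18 + 24) = 4 - 1*42 = 4 - 42 = -38)
-52*X*(-30) = -52*(-38)*(-30) = 1976*(-30) = -59280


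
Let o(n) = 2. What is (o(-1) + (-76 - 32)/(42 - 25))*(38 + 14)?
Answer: -3848/17 ≈ -226.35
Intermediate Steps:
(o(-1) + (-76 - 32)/(42 - 25))*(38 + 14) = (2 + (-76 - 32)/(42 - 25))*(38 + 14) = (2 - 108/17)*52 = -74/17*52 = -3848/17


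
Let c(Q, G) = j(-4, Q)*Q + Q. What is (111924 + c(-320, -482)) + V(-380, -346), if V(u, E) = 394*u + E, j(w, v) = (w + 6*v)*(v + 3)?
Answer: -195209022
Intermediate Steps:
j(w, v) = (3 + v)*(w + 6*v) (j(w, v) = (w + 6*v)*(3 + v) = (3 + v)*(w + 6*v))
V(u, E) = E + 394*u
c(Q, G) = Q + Q*(-12 + 6*Q**2 + 14*Q) (c(Q, G) = (3*(-4) + 6*Q**2 + 18*Q + Q*(-4))*Q + Q = (-12 + 6*Q**2 + 18*Q - 4*Q)*Q + Q = (-12 + 6*Q**2 + 14*Q)*Q + Q = Q*(-12 + 6*Q**2 + 14*Q) + Q = Q + Q*(-12 + 6*Q**2 + 14*Q))
(111924 + c(-320, -482)) + V(-380, -346) = (111924 - 320*(-11 + 6*(-320)**2 + 14*(-320))) + (-346 + 394*(-380)) = (111924 - 320*(-11 + 6*102400 - 4480)) + (-346 - 149720) = (111924 - 320*(-11 + 614400 - 4480)) - 150066 = (111924 - 320*609909) - 150066 = (111924 - 195170880) - 150066 = -195058956 - 150066 = -195209022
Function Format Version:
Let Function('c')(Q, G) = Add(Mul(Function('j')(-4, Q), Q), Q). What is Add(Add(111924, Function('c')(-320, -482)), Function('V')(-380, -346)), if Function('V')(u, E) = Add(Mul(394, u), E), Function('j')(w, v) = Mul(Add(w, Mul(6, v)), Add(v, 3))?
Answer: -195209022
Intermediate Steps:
Function('j')(w, v) = Mul(Add(3, v), Add(w, Mul(6, v))) (Function('j')(w, v) = Mul(Add(w, Mul(6, v)), Add(3, v)) = Mul(Add(3, v), Add(w, Mul(6, v))))
Function('V')(u, E) = Add(E, Mul(394, u))
Function('c')(Q, G) = Add(Q, Mul(Q, Add(-12, Mul(6, Pow(Q, 2)), Mul(14, Q)))) (Function('c')(Q, G) = Add(Mul(Add(Mul(3, -4), Mul(6, Pow(Q, 2)), Mul(18, Q), Mul(Q, -4)), Q), Q) = Add(Mul(Add(-12, Mul(6, Pow(Q, 2)), Mul(18, Q), Mul(-4, Q)), Q), Q) = Add(Mul(Add(-12, Mul(6, Pow(Q, 2)), Mul(14, Q)), Q), Q) = Add(Mul(Q, Add(-12, Mul(6, Pow(Q, 2)), Mul(14, Q))), Q) = Add(Q, Mul(Q, Add(-12, Mul(6, Pow(Q, 2)), Mul(14, Q)))))
Add(Add(111924, Function('c')(-320, -482)), Function('V')(-380, -346)) = Add(Add(111924, Mul(-320, Add(-11, Mul(6, Pow(-320, 2)), Mul(14, -320)))), Add(-346, Mul(394, -380))) = Add(Add(111924, Mul(-320, Add(-11, Mul(6, 102400), -4480))), Add(-346, -149720)) = Add(Add(111924, Mul(-320, Add(-11, 614400, -4480))), -150066) = Add(Add(111924, Mul(-320, 609909)), -150066) = Add(Add(111924, -195170880), -150066) = Add(-195058956, -150066) = -195209022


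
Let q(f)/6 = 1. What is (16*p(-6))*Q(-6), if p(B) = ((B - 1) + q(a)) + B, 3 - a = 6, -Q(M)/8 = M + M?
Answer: -10752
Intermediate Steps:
Q(M) = -16*M (Q(M) = -8*(M + M) = -16*M)
a = -3 (a = 3 - 1*6 = 3 - 6 = -3)
q(f) = 6 (q(f) = 6*1 = 6)
p(B) = 5 + 2*B (p(B) = ((B - 1) + 6) + B = ((-1 + B) + 6) + B = (5 + B) + B = 5 + 2*B)
(16*p(-6))*Q(-6) = (16*(5 + 2*(-6)))*(-16*(-6)) = (16*(5 - 12))*96 = (16*(-7))*96 = -112*96 = -10752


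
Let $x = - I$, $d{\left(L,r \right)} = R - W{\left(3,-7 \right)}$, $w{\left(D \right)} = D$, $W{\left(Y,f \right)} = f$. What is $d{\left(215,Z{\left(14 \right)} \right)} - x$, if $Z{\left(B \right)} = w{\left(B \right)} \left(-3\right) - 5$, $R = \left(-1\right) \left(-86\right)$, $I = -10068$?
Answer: $-9975$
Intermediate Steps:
$R = 86$
$Z{\left(B \right)} = -5 - 3 B$ ($Z{\left(B \right)} = B \left(-3\right) - 5 = - 3 B - 5 = -5 - 3 B$)
$d{\left(L,r \right)} = 93$ ($d{\left(L,r \right)} = 86 - -7 = 86 + 7 = 93$)
$x = 10068$ ($x = \left(-1\right) \left(-10068\right) = 10068$)
$d{\left(215,Z{\left(14 \right)} \right)} - x = 93 - 10068 = -9975$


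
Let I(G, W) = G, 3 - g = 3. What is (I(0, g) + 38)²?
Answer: 1444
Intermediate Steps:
g = 0 (g = 3 - 1*3 = 3 - 3 = 0)
(I(0, g) + 38)² = (0 + 38)² = 38² = 1444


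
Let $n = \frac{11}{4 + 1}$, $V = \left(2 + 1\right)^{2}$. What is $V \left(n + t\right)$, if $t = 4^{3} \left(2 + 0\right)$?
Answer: $\frac{5859}{5} \approx 1171.8$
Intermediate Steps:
$t = 128$ ($t = 64 \cdot 2 = 128$)
$V = 9$ ($V = 3^{2} = 9$)
$n = \frac{11}{5} \approx 2.2$
$V \left(n + t\right) = 9 \left(\frac{11}{5} + 128\right) = 9 \cdot \frac{651}{5} = \frac{5859}{5}$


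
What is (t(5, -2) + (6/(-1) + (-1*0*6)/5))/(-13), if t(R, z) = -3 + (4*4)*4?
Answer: -55/13 ≈ -4.2308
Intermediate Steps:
t(R, z) = 61 (t(R, z) = -3 + 16*4 = -3 + 64 = 61)
(t(5, -2) + (6/(-1) + (-1*0*6)/5))/(-13) = (61 + (6/(-1) + (-1*0*6)/5))/(-13) = (61 + (6*(-1) + (0*6)*(⅕)))*(-1/13) = (61 + (-6 + 0*(⅕)))*(-1/13) = (61 + (-6 + 0))*(-1/13) = (61 - 6)*(-1/13) = 55*(-1/13) = -55/13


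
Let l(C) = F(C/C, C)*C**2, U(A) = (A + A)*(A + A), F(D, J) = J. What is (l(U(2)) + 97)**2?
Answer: 17581249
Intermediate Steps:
U(A) = 4*A**2 (U(A) = (2*A)*(2*A) = 4*A**2)
l(C) = C**3 (l(C) = C*C**2 = C**3)
(l(U(2)) + 97)**2 = ((4*2**2)**3 + 97)**2 = ((4*4)**3 + 97)**2 = (16**3 + 97)**2 = (4096 + 97)**2 = 4193**2 = 17581249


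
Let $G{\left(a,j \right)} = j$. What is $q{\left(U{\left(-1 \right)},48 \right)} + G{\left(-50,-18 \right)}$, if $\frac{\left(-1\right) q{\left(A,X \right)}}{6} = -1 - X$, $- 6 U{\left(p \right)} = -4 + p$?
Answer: $276$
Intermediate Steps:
$U{\left(p \right)} = \frac{2}{3} - \frac{p}{6}$ ($U{\left(p \right)} = - \frac{-4 + p}{6} = \frac{2}{3} - \frac{p}{6}$)
$q{\left(A,X \right)} = 6 + 6 X$ ($q{\left(A,X \right)} = - 6 \left(-1 - X\right) = 6 + 6 X$)
$q{\left(U{\left(-1 \right)},48 \right)} + G{\left(-50,-18 \right)} = \left(6 + 6 \cdot 48\right) - 18 = \left(6 + 288\right) - 18 = 294 - 18 = 276$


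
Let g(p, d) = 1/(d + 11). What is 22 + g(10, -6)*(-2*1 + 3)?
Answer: 111/5 ≈ 22.200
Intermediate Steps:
g(p, d) = 1/(11 + d)
22 + g(10, -6)*(-2*1 + 3) = 22 + (-2*1 + 3)/(11 - 6) = 22 + (-2 + 3)/5 = 22 + (⅕)*1 = 22 + ⅕ = 111/5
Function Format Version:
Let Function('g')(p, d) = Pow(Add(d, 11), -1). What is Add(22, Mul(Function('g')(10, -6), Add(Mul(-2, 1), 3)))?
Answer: Rational(111, 5) ≈ 22.200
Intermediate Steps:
Function('g')(p, d) = Pow(Add(11, d), -1)
Add(22, Mul(Function('g')(10, -6), Add(Mul(-2, 1), 3))) = Add(22, Mul(Pow(Add(11, -6), -1), Add(Mul(-2, 1), 3))) = Add(22, Mul(Pow(5, -1), Add(-2, 3))) = Add(22, Mul(Rational(1, 5), 1)) = Add(22, Rational(1, 5)) = Rational(111, 5)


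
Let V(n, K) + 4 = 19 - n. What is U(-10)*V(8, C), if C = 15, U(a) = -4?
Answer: -28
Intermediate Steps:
V(n, K) = 15 - n (V(n, K) = -4 + (19 - n) = 15 - n)
U(-10)*V(8, C) = -4*(15 - 1*8) = -4*(15 - 8) = -4*7 = -28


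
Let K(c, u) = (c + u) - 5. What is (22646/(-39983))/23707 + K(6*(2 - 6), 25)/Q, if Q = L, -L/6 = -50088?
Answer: -2649316253/71215893336492 ≈ -3.7201e-5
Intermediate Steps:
K(c, u) = -5 + c + u
L = 300528 (L = -6*(-50088) = 300528)
Q = 300528
(22646/(-39983))/23707 + K(6*(2 - 6), 25)/Q = (22646/(-39983))/23707 + (-5 + 6*(2 - 6) + 25)/300528 = (22646*(-1/39983))*(1/23707) + (-5 + 6*(-4) + 25)*(1/300528) = -22646/39983*1/23707 + (-5 - 24 + 25)*(1/300528) = -22646/947876981 - 4*1/300528 = -22646/947876981 - 1/75132 = -2649316253/71215893336492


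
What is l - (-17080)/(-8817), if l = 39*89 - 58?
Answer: 30075341/8817 ≈ 3411.1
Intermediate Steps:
l = 3413 (l = 3471 - 58 = 3413)
l - (-17080)/(-8817) = 3413 - (-17080)/(-8817) = 3413 - (-17080)*(-1)/8817 = 3413 - 1*17080/8817 = 3413 - 17080/8817 = 30075341/8817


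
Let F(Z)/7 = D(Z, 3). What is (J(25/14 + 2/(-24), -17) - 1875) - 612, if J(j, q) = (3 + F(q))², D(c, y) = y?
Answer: -1911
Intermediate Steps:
F(Z) = 21 (F(Z) = 7*3 = 21)
J(j, q) = 576 (J(j, q) = (3 + 21)² = 24² = 576)
(J(25/14 + 2/(-24), -17) - 1875) - 612 = (576 - 1875) - 612 = -1299 - 612 = -1911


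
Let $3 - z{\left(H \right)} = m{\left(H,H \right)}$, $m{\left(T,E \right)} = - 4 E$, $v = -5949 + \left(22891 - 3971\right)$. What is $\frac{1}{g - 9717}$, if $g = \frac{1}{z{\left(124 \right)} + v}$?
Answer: $- \frac{13470}{130887989} \approx -0.00010291$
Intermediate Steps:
$v = 12971$ ($v = -5949 + \left(22891 - 3971\right) = -5949 + 18920 = 12971$)
$z{\left(H \right)} = 3 + 4 H$ ($z{\left(H \right)} = 3 - - 4 H = 3 + 4 H$)
$g = \frac{1}{13470}$ ($g = \frac{1}{\left(3 + 4 \cdot 124\right) + 12971} = \frac{1}{\left(3 + 496\right) + 12971} = \frac{1}{499 + 12971} = \frac{1}{13470} \approx 7.4239 \cdot 10^{-5}$)
$\frac{1}{g - 9717} = \frac{1}{\frac{1}{13470} - 9717} = \frac{1}{- \frac{130887989}{13470}} = - \frac{13470}{130887989}$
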